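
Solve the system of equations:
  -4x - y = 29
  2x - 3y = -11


Using Cramer's rule:
Determinant D = (-4)(-3) - (2)(-1) = 12 + 2 = 14
Dx = (29)(-3) - (-11)(-1) = -87 - 11 = -98
Dy = (-4)(-11) - (2)(29) = 44 - 58 = -14
x = Dx/D = -98/14 = -7
y = Dy/D = -14/14 = -1

x = -7, y = -1


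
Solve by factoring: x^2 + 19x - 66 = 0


We need two numbers that multiply to -66 and add to 19.
Those numbers are 22 and -3 (since 22 * (-3) = -66 and 22 + (-3) = 19).
So x^2 + 19x - 66 = (x + 22)(x - 3) = 0
Setting each factor to zero: x = -22 or x = 3

x = -22, x = 3


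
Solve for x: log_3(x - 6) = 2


Convert to exponential form: x - 6 = 3^2 = 9
x = 9 + 6 = 15
Check: log_3(15 - 6) = log_3(9) = log_3(9) = 2 ✓

x = 15


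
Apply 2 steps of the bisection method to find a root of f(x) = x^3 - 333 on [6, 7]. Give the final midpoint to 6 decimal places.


f(x) = x^3 - 333
f(6) = -117 < 0
f(7) = 10 > 0

Step 1: midpoint = (6.000000 + 7.000000)/2 = 6.500000
  f(6.500000) = -58.375000
  f(mid) < 0, so root is in [6.500000, 7.000000]

Step 2: midpoint = (6.500000 + 7.000000)/2 = 6.750000
  f(6.750000) = -25.453125
  f(mid) < 0, so root is in [6.750000, 7.000000]

midpoint = 6.750000


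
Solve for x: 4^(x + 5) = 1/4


Express both sides with the same base.
1/4 = 4^(-1)
Since the bases match, equate exponents: x + 5 = -1
So x = -1 - (5) = -6

x = -6


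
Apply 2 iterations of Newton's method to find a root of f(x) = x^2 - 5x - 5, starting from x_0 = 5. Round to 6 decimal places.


Newton's method: x_(n+1) = x_n - f(x_n)/f'(x_n)
f(x) = x^2 - 5x - 5
f'(x) = 2x - 5

Iteration 1:
  f(5.000000) = -5.000000
  f'(5.000000) = 5.000000
  x_1 = 5.000000 - (-5.000000)/(5.000000) = 6.000000

Iteration 2:
  f(6.000000) = 1.000000
  f'(6.000000) = 7.000000
  x_2 = 6.000000 - (1.000000)/(7.000000) = 5.857143

x_2 = 5.857143


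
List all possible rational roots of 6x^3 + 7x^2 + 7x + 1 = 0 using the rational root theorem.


Rational root theorem: possible roots are ±p/q where:
  p divides the constant term (1): p ∈ {1}
  q divides the leading coefficient (6): q ∈ {1, 2, 3, 6}

All possible rational roots: -1, -1/2, -1/3, -1/6, 1/6, 1/3, 1/2, 1

-1, -1/2, -1/3, -1/6, 1/6, 1/3, 1/2, 1


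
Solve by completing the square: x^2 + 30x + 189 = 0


Start: x^2 + 30x + 189 = 0
Move constant: x^2 + 30x = -189
Half of 30 is 15, squared is 225
Add 225 to both sides: x^2 + 30x + 225 = 36
(x + 15)^2 = 36
x + 15 = ±6
x = -15 + 6 = -9 or x = -15 - 6 = -21

x = -21, x = -9


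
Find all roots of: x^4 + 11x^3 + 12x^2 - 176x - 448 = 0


Let p(x) = x^4 + 11x^3 + 12x^2 - 176x - 448. By the rational root theorem (leading coefficient 1), any rational root is an integer divisor of 448: try ±1, ±2, ... in turn.
Test x = 1: value = -600 ≠ 0.
Test x = -1: value = -270 ≠ 0.
Test x = 2: value = -648 ≠ 0.
Test x = -2: value = -120 ≠ 0.
Test x = 4: value = 0 ✓, so (x - 4) is a factor.
Synthetic division by (x - 4): bring down 1; 1(4) + 11 = 15; 15(4) + 12 = 72; 72(4) - 176 = 112; 112(4) - 448 = 0 → quotient x^3 + 15x^2 + 72x + 112, remainder 0.
Continue with the quotient x^3 + 15x^2 + 72x + 112 (candidates must divide 112; re-test x = 4 first in case it repeats).
Test x = 4: value = 704 ≠ 0.
Test x = -4: value = 0 ✓, so (x + 4) is a factor.
Synthetic division by (x + 4): bring down 1; 1(-4) + 15 = 11; 11(-4) + 72 = 28; 28(-4) + 112 = 0 → quotient x^2 + 11x + 28, remainder 0.
Solve the quadratic x^2 + 11x + 28 = 0: discriminant = 11^2 - 4(1)(28) = 121 - 112 = 9.
sqrt(9) = 3, so x = (-11 ± 3)/2: x = -4 or x = -7.
Collecting all roots found:

x = -7, x = -4 (multiplicity 2), x = 4


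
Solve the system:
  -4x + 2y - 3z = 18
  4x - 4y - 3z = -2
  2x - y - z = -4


Using Cramer's rule. Expand each determinant along the first row.
D  = (-4)*[(-4)*(-1) - (-3)*(-1)] - 2*[4*(-1) - (-3)*2] + (-3)*[4*(-1) - (-4)*2]
  = (-4)*(1) - 2*(2) + (-3)*(4) = -20
Dx = 18*[(-4)*(-1) - (-3)*(-1)] - 2*[(-2)*(-1) - (-3)*(-4)] + (-3)*[(-2)*(-1) - (-4)*(-4)]
  = 18*(1) - 2*(-10) + (-3)*(-14) = 80
Dy = (-4)*[(-2)*(-1) - (-3)*(-4)] - 18*[4*(-1) - (-3)*2] + (-3)*[4*(-4) - (-2)*2]
  = (-4)*(-10) - 18*(2) + (-3)*(-12) = 40
Dz = (-4)*[(-4)*(-4) - (-2)*(-1)] - 2*[4*(-4) - (-2)*2] + 18*[4*(-1) - (-4)*2]
  = (-4)*(14) - 2*(-12) + 18*(4) = 40
x = Dx/D = 80/-20 = -4, y = Dy/D = 40/-20 = -2, z = Dz/D = 40/-20 = -2
Check eq1: (-4)(-4) + (2)(-2) + (-3)(-2) = 18 = 18 ✓
Check eq2: (4)(-4) + (-4)(-2) + (-3)(-2) = -2 = -2 ✓
Check eq3: (2)(-4) + (-1)(-2) + (-1)(-2) = -4 = -4 ✓

x = -4, y = -2, z = -2


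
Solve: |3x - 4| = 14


An absolute value equation |expr| = 14 gives two cases:
Case 1: 3x - 4 = 14
  3x = 18, so x = 6
Case 2: 3x - 4 = -14
  3x = -10, so x = -10/3

x = -10/3, x = 6


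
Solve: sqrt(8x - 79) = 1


Square both sides: 8x - 79 = 1^2 = 1
8x = 1 + 79 = 80
x = 10
Check: sqrt(8*10 - 79) = sqrt(1) = 1 ✓

x = 10


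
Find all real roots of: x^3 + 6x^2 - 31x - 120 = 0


Let p(x) = x^3 + 6x^2 - 31x - 120. By the rational root theorem (leading coefficient 1), any rational root is an integer divisor of 120: try ±1, ±2, ... in turn.
Test x = 1: value = -144 ≠ 0.
Test x = -1: value = -84 ≠ 0.
Test x = 2: value = -150 ≠ 0.
Test x = -2: value = -42 ≠ 0.
Test x = 3: value = -132 ≠ 0.
Test x = -3: value = 0 ✓, so (x + 3) is a factor.
Synthetic division by (x + 3): bring down 1; 1(-3) + 6 = 3; 3(-3) - 31 = -40; (-40)(-3) - 120 = 0 → quotient x^2 + 3x - 40, remainder 0.
Solve the quadratic x^2 + 3x - 40 = 0: discriminant = 3^2 - 4(1)(-40) = 9 + 160 = 169.
sqrt(169) = 13, so x = (-3 ± 13)/2: x = 5 or x = -8.

x = -8, x = -3, x = 5


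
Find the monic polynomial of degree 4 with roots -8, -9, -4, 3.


A monic polynomial with roots -8, -9, -4, 3 is:
p(x) = (x + 8)(x + 9)(x + 4)(x - 3)
After multiplying by (x + 8): x + 8
After multiplying by (x + 9): x^2 + 17x + 72
After multiplying by (x + 4): x^3 + 21x^2 + 140x + 288
After multiplying by (x - 3): x^4 + 18x^3 + 77x^2 - 132x - 864

x^4 + 18x^3 + 77x^2 - 132x - 864


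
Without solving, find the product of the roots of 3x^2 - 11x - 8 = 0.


By Vieta's formulas for ax^2 + bx + c = 0:
  Sum of roots = -b/a
  Product of roots = c/a

Here a = 3, b = -11, c = -8
Sum = -(-11)/3 = 11/3
Product = -8/3 = -8/3

Product = -8/3


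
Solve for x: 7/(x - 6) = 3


Multiply both sides by (x - 6): 7 = 3(x - 6)
Distribute: 7 = 3x - 18
3x = 7 + 18 = 25
x = 25/3

x = 25/3


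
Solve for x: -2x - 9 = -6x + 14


Starting with: -2x - 9 = -6x + 14
Move all x terms to left: (-2 + 6)x = 14 + 9
Simplify: 4x = 23
Divide both sides by 4: x = 23/4

x = 23/4


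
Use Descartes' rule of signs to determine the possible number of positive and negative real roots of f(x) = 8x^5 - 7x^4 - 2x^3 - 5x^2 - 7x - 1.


Descartes' rule of signs:

For positive roots, count sign changes in f(x) = 8x^5 - 7x^4 - 2x^3 - 5x^2 - 7x - 1:
Signs of coefficients: +, -, -, -, -, -
Number of sign changes: 1
Possible positive real roots: 1

For negative roots, examine f(-x) = -8x^5 - 7x^4 + 2x^3 - 5x^2 + 7x - 1:
Signs of coefficients: -, -, +, -, +, -
Number of sign changes: 4
Possible negative real roots: 4, 2, 0

Positive roots: 1; Negative roots: 4 or 2 or 0


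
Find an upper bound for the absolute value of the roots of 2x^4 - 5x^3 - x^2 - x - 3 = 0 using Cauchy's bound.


Cauchy's bound: all roots r satisfy |r| <= 1 + max(|a_i/a_n|) for i = 0,...,n-1
where a_n is the leading coefficient.

Coefficients: [2, -5, -1, -1, -3]
Leading coefficient a_n = 2
Ratios |a_i/a_n|: 5/2, 1/2, 1/2, 3/2
Maximum ratio: 5/2
Cauchy's bound: |r| <= 1 + 5/2 = 7/2

Upper bound = 7/2


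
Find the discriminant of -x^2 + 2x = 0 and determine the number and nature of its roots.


For ax^2 + bx + c = 0, discriminant D = b^2 - 4ac
Here a = -1, b = 2, c = 0
D = (2)^2 - 4(-1)(0) = 4 - 0 = 4

D = 4 > 0 and is a perfect square (sqrt = 2)
The equation has 2 distinct real rational roots.

Discriminant = 4, 2 distinct real rational roots


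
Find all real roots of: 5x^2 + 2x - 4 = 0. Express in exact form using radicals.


Using the quadratic formula: x = (-b ± sqrt(b^2 - 4ac)) / (2a)
Here a = 5, b = 2, c = -4
Discriminant = b^2 - 4ac = 2^2 - 4(5)(-4) = 4 + 80 = 84
Since discriminant = 84 > 0, there are two real roots.
x = (-2 ± 2*sqrt(21)) / 10
Simplifying: x = (-1 ± sqrt(21)) / 5
Numerically: x ≈ 0.7165 or x ≈ -1.1165

x = (-1 + sqrt(21)) / 5 or x = (-1 - sqrt(21)) / 5


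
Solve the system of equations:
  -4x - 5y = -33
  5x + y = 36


Using Cramer's rule:
Determinant D = (-4)(1) - (5)(-5) = -4 + 25 = 21
Dx = (-33)(1) - (36)(-5) = -33 + 180 = 147
Dy = (-4)(36) - (5)(-33) = -144 + 165 = 21
x = Dx/D = 147/21 = 7
y = Dy/D = 21/21 = 1

x = 7, y = 1


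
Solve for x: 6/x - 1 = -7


Subtract -1 from both sides: 6/x = -6
Multiply both sides by x: 6 = -6 * x
Divide by -6: x = -1

x = -1


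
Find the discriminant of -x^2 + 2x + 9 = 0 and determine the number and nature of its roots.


For ax^2 + bx + c = 0, discriminant D = b^2 - 4ac
Here a = -1, b = 2, c = 9
D = (2)^2 - 4(-1)(9) = 4 + 36 = 40

D = 40 > 0 but not a perfect square
The equation has 2 distinct real irrational roots.

Discriminant = 40, 2 distinct real irrational roots


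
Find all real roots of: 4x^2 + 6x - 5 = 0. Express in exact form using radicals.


Using the quadratic formula: x = (-b ± sqrt(b^2 - 4ac)) / (2a)
Here a = 4, b = 6, c = -5
Discriminant = b^2 - 4ac = 6^2 - 4(4)(-5) = 36 + 80 = 116
Since discriminant = 116 > 0, there are two real roots.
x = (-6 ± 2*sqrt(29)) / 8
Simplifying: x = (-3 ± sqrt(29)) / 4
Numerically: x ≈ 0.5963 or x ≈ -2.0963

x = (-3 + sqrt(29)) / 4 or x = (-3 - sqrt(29)) / 4


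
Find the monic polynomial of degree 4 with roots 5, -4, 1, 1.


A monic polynomial with roots 5, -4, 1, 1 is:
p(x) = (x - 5)(x + 4)(x - 1)(x - 1)
After multiplying by (x - 5): x - 5
After multiplying by (x + 4): x^2 - x - 20
After multiplying by (x - 1): x^3 - 2x^2 - 19x + 20
After multiplying by (x - 1): x^4 - 3x^3 - 17x^2 + 39x - 20

x^4 - 3x^3 - 17x^2 + 39x - 20


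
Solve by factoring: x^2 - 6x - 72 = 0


We need two numbers that multiply to -72 and add to -6.
Those numbers are 6 and -12 (since 6 * (-12) = -72 and 6 + (-12) = -6).
So x^2 - 6x - 72 = (x + 6)(x - 12) = 0
Setting each factor to zero: x = -6 or x = 12

x = -6, x = 12


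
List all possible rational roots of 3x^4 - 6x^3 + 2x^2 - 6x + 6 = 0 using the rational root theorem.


Rational root theorem: possible roots are ±p/q where:
  p divides the constant term (6): p ∈ {1, 2, 3, 6}
  q divides the leading coefficient (3): q ∈ {1, 3}

All possible rational roots: -6, -3, -2, -1, -2/3, -1/3, 1/3, 2/3, 1, 2, 3, 6

-6, -3, -2, -1, -2/3, -1/3, 1/3, 2/3, 1, 2, 3, 6


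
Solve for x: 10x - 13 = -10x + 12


Starting with: 10x - 13 = -10x + 12
Move all x terms to left: (10 + 10)x = 12 + 13
Simplify: 20x = 25
Divide both sides by 20: x = 5/4

x = 5/4


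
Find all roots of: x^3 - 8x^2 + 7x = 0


The constant term is 0, so x = 0 is a root. Factor out x:
  x^2 - 8x + 7 = 0
Solve the quadratic x^2 - 8x + 7 = 0: discriminant = (-8)^2 - 4(1)(7) = 64 - 28 = 36.
sqrt(36) = 6, so x = (8 ± 6)/2: x = 7 or x = 1.
Collecting all roots found:

x = 0, x = 1, x = 7


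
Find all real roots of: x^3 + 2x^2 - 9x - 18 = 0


Let p(x) = x^3 + 2x^2 - 9x - 18. By the rational root theorem (leading coefficient 1), any rational root is an integer divisor of 18: try ±1, ±2, ... in turn.
Test x = 1: value = -24 ≠ 0.
Test x = -1: value = -8 ≠ 0.
Test x = 2: value = -20 ≠ 0.
Test x = -2: value = 0 ✓, so (x + 2) is a factor.
Synthetic division by (x + 2): bring down 1; 1(-2) + 2 = 0; 0(-2) - 9 = -9; (-9)(-2) - 18 = 0 → quotient x^2 - 9, remainder 0.
Solve the quadratic x^2 - 9 = 0: discriminant = 0^2 - 4(1)(-9) = 0 + 36 = 36.
sqrt(36) = 6, so x = (0 ± 6)/2: x = 3 or x = -3.

x = -3, x = -2, x = 3


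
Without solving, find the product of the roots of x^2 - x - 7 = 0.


By Vieta's formulas for ax^2 + bx + c = 0:
  Sum of roots = -b/a
  Product of roots = c/a

Here a = 1, b = -1, c = -7
Sum = -(-1)/1 = 1
Product = -7/1 = -7

Product = -7


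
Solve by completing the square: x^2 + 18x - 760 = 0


Start: x^2 + 18x - 760 = 0
Move constant: x^2 + 18x = 760
Half of 18 is 9, squared is 81
Add 81 to both sides: x^2 + 18x + 81 = 841
(x + 9)^2 = 841
x + 9 = ±29
x = -9 + 29 = 20 or x = -9 - 29 = -38

x = -38, x = 20


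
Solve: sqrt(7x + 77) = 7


Square both sides: 7x + 77 = 7^2 = 49
7x = 49 - 77 = -28
x = -4
Check: sqrt(7*(-4) + 77) = sqrt(49) = 7 ✓

x = -4


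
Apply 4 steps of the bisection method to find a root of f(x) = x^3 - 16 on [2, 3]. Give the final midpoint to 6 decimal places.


f(x) = x^3 - 16
f(2) = -8 < 0
f(3) = 11 > 0

Step 1: midpoint = (2.000000 + 3.000000)/2 = 2.500000
  f(2.500000) = -0.375000
  f(mid) < 0, so root is in [2.500000, 3.000000]

Step 2: midpoint = (2.500000 + 3.000000)/2 = 2.750000
  f(2.750000) = 4.796875
  f(mid) > 0, so root is in [2.500000, 2.750000]

Step 3: midpoint = (2.500000 + 2.750000)/2 = 2.625000
  f(2.625000) = 2.087891
  f(mid) > 0, so root is in [2.500000, 2.625000]

Step 4: midpoint = (2.500000 + 2.625000)/2 = 2.562500
  f(2.562500) = 0.826416
  f(mid) > 0, so root is in [2.500000, 2.562500]

midpoint = 2.562500


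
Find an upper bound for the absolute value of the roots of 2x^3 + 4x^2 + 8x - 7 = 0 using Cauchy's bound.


Cauchy's bound: all roots r satisfy |r| <= 1 + max(|a_i/a_n|) for i = 0,...,n-1
where a_n is the leading coefficient.

Coefficients: [2, 4, 8, -7]
Leading coefficient a_n = 2
Ratios |a_i/a_n|: 2, 4, 7/2
Maximum ratio: 4
Cauchy's bound: |r| <= 1 + 4 = 5

Upper bound = 5


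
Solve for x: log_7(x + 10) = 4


Convert to exponential form: x + 10 = 7^4 = 2401
x = 2401 - 10 = 2391
Check: log_7(2391 + 10) = log_7(2401) = log_7(2401) = 4 ✓

x = 2391


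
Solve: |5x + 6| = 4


An absolute value equation |expr| = 4 gives two cases:
Case 1: 5x + 6 = 4
  5x = -2, so x = -2/5
Case 2: 5x + 6 = -4
  5x = -10, so x = -2

x = -2, x = -2/5


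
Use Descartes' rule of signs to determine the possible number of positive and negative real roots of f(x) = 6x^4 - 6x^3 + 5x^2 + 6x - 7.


Descartes' rule of signs:

For positive roots, count sign changes in f(x) = 6x^4 - 6x^3 + 5x^2 + 6x - 7:
Signs of coefficients: +, -, +, +, -
Number of sign changes: 3
Possible positive real roots: 3, 1

For negative roots, examine f(-x) = 6x^4 + 6x^3 + 5x^2 - 6x - 7:
Signs of coefficients: +, +, +, -, -
Number of sign changes: 1
Possible negative real roots: 1

Positive roots: 3 or 1; Negative roots: 1


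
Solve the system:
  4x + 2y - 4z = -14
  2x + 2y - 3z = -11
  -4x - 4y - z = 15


Using Cramer's rule. Expand each determinant along the first row.
D  = 4*[2*(-1) - (-3)*(-4)] - 2*[2*(-1) - (-3)*(-4)] + (-4)*[2*(-4) - 2*(-4)]
  = 4*(-14) - 2*(-14) + (-4)*(0) = -28
Dx = (-14)*[2*(-1) - (-3)*(-4)] - 2*[(-11)*(-1) - (-3)*15] + (-4)*[(-11)*(-4) - 2*15]
  = (-14)*(-14) - 2*(56) + (-4)*(14) = 28
Dy = 4*[(-11)*(-1) - (-3)*15] - (-14)*[2*(-1) - (-3)*(-4)] + (-4)*[2*15 - (-11)*(-4)]
  = 4*(56) - (-14)*(-14) + (-4)*(-14) = 84
Dz = 4*[2*15 - (-11)*(-4)] - 2*[2*15 - (-11)*(-4)] + (-14)*[2*(-4) - 2*(-4)]
  = 4*(-14) - 2*(-14) + (-14)*(0) = -28
x = Dx/D = 28/-28 = -1, y = Dy/D = 84/-28 = -3, z = Dz/D = -28/-28 = 1
Check eq1: (4)(-1) + (2)(-3) + (-4)(1) = -14 = -14 ✓
Check eq2: (2)(-1) + (2)(-3) + (-3)(1) = -11 = -11 ✓
Check eq3: (-4)(-1) + (-4)(-3) + (-1)(1) = 15 = 15 ✓

x = -1, y = -3, z = 1


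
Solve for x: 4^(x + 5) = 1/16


Express both sides with the same base.
1/16 = 4^(-2)
Since the bases match, equate exponents: x + 5 = -2
So x = -2 - (5) = -7

x = -7


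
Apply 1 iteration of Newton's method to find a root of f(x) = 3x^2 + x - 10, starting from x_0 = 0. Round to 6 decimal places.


Newton's method: x_(n+1) = x_n - f(x_n)/f'(x_n)
f(x) = 3x^2 + x - 10
f'(x) = 6x + 1

Iteration 1:
  f(0.000000) = -10.000000
  f'(0.000000) = 1.000000
  x_1 = 0.000000 - (-10.000000)/(1.000000) = 10.000000

x_1 = 10.000000


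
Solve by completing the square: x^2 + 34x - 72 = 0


Start: x^2 + 34x - 72 = 0
Move constant: x^2 + 34x = 72
Half of 34 is 17, squared is 289
Add 289 to both sides: x^2 + 34x + 289 = 361
(x + 17)^2 = 361
x + 17 = ±19
x = -17 + 19 = 2 or x = -17 - 19 = -36

x = -36, x = 2


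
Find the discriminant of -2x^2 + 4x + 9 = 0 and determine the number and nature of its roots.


For ax^2 + bx + c = 0, discriminant D = b^2 - 4ac
Here a = -2, b = 4, c = 9
D = (4)^2 - 4(-2)(9) = 16 + 72 = 88

D = 88 > 0 but not a perfect square
The equation has 2 distinct real irrational roots.

Discriminant = 88, 2 distinct real irrational roots


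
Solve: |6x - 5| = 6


An absolute value equation |expr| = 6 gives two cases:
Case 1: 6x - 5 = 6
  6x = 11, so x = 11/6
Case 2: 6x - 5 = -6
  6x = -1, so x = -1/6

x = -1/6, x = 11/6


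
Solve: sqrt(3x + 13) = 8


Square both sides: 3x + 13 = 8^2 = 64
3x = 64 - 13 = 51
x = 17
Check: sqrt(3*17 + 13) = sqrt(64) = 8 ✓

x = 17


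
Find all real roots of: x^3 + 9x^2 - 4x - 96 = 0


Let p(x) = x^3 + 9x^2 - 4x - 96. By the rational root theorem (leading coefficient 1), any rational root is an integer divisor of 96: try ±1, ±2, ... in turn.
Test x = 1: value = -90 ≠ 0.
Test x = -1: value = -84 ≠ 0.
Test x = 2: value = -60 ≠ 0.
Test x = -2: value = -60 ≠ 0.
Test x = 3: value = 0 ✓, so (x - 3) is a factor.
Synthetic division by (x - 3): bring down 1; 1(3) + 9 = 12; 12(3) - 4 = 32; 32(3) - 96 = 0 → quotient x^2 + 12x + 32, remainder 0.
Solve the quadratic x^2 + 12x + 32 = 0: discriminant = 12^2 - 4(1)(32) = 144 - 128 = 16.
sqrt(16) = 4, so x = (-12 ± 4)/2: x = -4 or x = -8.

x = -8, x = -4, x = 3


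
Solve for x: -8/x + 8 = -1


Subtract 8 from both sides: -8/x = -9
Multiply both sides by x: -8 = -9 * x
Divide by -9: x = 8/9

x = 8/9


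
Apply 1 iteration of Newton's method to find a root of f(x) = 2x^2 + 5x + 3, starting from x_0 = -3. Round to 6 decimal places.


Newton's method: x_(n+1) = x_n - f(x_n)/f'(x_n)
f(x) = 2x^2 + 5x + 3
f'(x) = 4x + 5

Iteration 1:
  f(-3.000000) = 6.000000
  f'(-3.000000) = -7.000000
  x_1 = -3.000000 - (6.000000)/(-7.000000) = -2.142857

x_1 = -2.142857


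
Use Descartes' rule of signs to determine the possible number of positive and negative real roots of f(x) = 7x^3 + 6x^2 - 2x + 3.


Descartes' rule of signs:

For positive roots, count sign changes in f(x) = 7x^3 + 6x^2 - 2x + 3:
Signs of coefficients: +, +, -, +
Number of sign changes: 2
Possible positive real roots: 2, 0

For negative roots, examine f(-x) = -7x^3 + 6x^2 + 2x + 3:
Signs of coefficients: -, +, +, +
Number of sign changes: 1
Possible negative real roots: 1

Positive roots: 2 or 0; Negative roots: 1


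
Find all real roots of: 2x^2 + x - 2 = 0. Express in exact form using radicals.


Using the quadratic formula: x = (-b ± sqrt(b^2 - 4ac)) / (2a)
Here a = 2, b = 1, c = -2
Discriminant = b^2 - 4ac = 1^2 - 4(2)(-2) = 1 + 16 = 17
Since discriminant = 17 > 0, there are two real roots.
x = (-1 ± sqrt(17)) / 4
Numerically: x ≈ 0.7808 or x ≈ -1.2808

x = (-1 + sqrt(17)) / 4 or x = (-1 - sqrt(17)) / 4


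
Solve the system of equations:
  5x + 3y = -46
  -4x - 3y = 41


Using Cramer's rule:
Determinant D = (5)(-3) - (-4)(3) = -15 + 12 = -3
Dx = (-46)(-3) - (41)(3) = 138 - 123 = 15
Dy = (5)(41) - (-4)(-46) = 205 - 184 = 21
x = Dx/D = 15/-3 = -5
y = Dy/D = 21/-3 = -7

x = -5, y = -7


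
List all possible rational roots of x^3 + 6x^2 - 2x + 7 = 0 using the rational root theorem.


Rational root theorem: possible roots are ±p/q where:
  p divides the constant term (7): p ∈ {1, 7}
  q divides the leading coefficient (1): q ∈ {1}

All possible rational roots: -7, -1, 1, 7

-7, -1, 1, 7


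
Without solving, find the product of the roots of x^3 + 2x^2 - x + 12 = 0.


By Vieta's formulas for x^3 + bx^2 + cx + d = 0:
  r1 + r2 + r3 = -b/a = -2
  r1*r2 + r1*r3 + r2*r3 = c/a = -1
  r1*r2*r3 = -d/a = -12


Product = -12


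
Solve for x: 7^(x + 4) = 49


Express both sides with the same base.
49 = 7^2
Since the bases match, equate exponents: x + 4 = 2
So x = 2 - (4) = -2

x = -2


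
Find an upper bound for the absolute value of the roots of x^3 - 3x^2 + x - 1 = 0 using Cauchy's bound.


Cauchy's bound: all roots r satisfy |r| <= 1 + max(|a_i/a_n|) for i = 0,...,n-1
where a_n is the leading coefficient.

Coefficients: [1, -3, 1, -1]
Leading coefficient a_n = 1
Ratios |a_i/a_n|: 3, 1, 1
Maximum ratio: 3
Cauchy's bound: |r| <= 1 + 3 = 4

Upper bound = 4


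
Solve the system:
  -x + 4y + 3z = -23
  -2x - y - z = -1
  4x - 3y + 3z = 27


Using Cramer's rule. Expand each determinant along the first row.
D  = (-1)*[(-1)*3 - (-1)*(-3)] - 4*[(-2)*3 - (-1)*4] + 3*[(-2)*(-3) - (-1)*4]
  = (-1)*(-6) - 4*(-2) + 3*(10) = 44
Dx = (-23)*[(-1)*3 - (-1)*(-3)] - 4*[(-1)*3 - (-1)*27] + 3*[(-1)*(-3) - (-1)*27]
  = (-23)*(-6) - 4*(24) + 3*(30) = 132
Dy = (-1)*[(-1)*3 - (-1)*27] - (-23)*[(-2)*3 - (-1)*4] + 3*[(-2)*27 - (-1)*4]
  = (-1)*(24) - (-23)*(-2) + 3*(-50) = -220
Dz = (-1)*[(-1)*27 - (-1)*(-3)] - 4*[(-2)*27 - (-1)*4] + (-23)*[(-2)*(-3) - (-1)*4]
  = (-1)*(-30) - 4*(-50) + (-23)*(10) = 0
x = Dx/D = 132/44 = 3, y = Dy/D = -220/44 = -5, z = Dz/D = 0/44 = 0
Check eq1: (-1)(3) + (4)(-5) + (3)(0) = -23 = -23 ✓
Check eq2: (-2)(3) + (-1)(-5) + (-1)(0) = -1 = -1 ✓
Check eq3: (4)(3) + (-3)(-5) + (3)(0) = 27 = 27 ✓

x = 3, y = -5, z = 0


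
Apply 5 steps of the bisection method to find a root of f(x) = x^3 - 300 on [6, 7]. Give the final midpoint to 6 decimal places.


f(x) = x^3 - 300
f(6) = -84 < 0
f(7) = 43 > 0

Step 1: midpoint = (6.000000 + 7.000000)/2 = 6.500000
  f(6.500000) = -25.375000
  f(mid) < 0, so root is in [6.500000, 7.000000]

Step 2: midpoint = (6.500000 + 7.000000)/2 = 6.750000
  f(6.750000) = 7.546875
  f(mid) > 0, so root is in [6.500000, 6.750000]

Step 3: midpoint = (6.500000 + 6.750000)/2 = 6.625000
  f(6.625000) = -9.224609
  f(mid) < 0, so root is in [6.625000, 6.750000]

Step 4: midpoint = (6.625000 + 6.750000)/2 = 6.687500
  f(6.687500) = -0.917236
  f(mid) < 0, so root is in [6.687500, 6.750000]

Step 5: midpoint = (6.687500 + 6.750000)/2 = 6.718750
  f(6.718750) = 3.295135
  f(mid) > 0, so root is in [6.687500, 6.718750]

midpoint = 6.718750


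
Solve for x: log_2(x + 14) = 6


Convert to exponential form: x + 14 = 2^6 = 64
x = 64 - 14 = 50
Check: log_2(50 + 14) = log_2(64) = log_2(64) = 6 ✓

x = 50


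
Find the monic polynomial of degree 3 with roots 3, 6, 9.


A monic polynomial with roots 3, 6, 9 is:
p(x) = (x - 3)(x - 6)(x - 9)
After multiplying by (x - 3): x - 3
After multiplying by (x - 6): x^2 - 9x + 18
After multiplying by (x - 9): x^3 - 18x^2 + 99x - 162

x^3 - 18x^2 + 99x - 162


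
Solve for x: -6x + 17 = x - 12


Starting with: -6x + 17 = x - 12
Move all x terms to left: (-6 - 1)x = -12 - 17
Simplify: -7x = -29
Divide both sides by -7: x = 29/7

x = 29/7


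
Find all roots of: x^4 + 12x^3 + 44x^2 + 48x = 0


The constant term is 0, so x = 0 is a root. Factor out x:
  x^3 + 12x^2 + 44x + 48 = 0
Let p(x) = x^3 + 12x^2 + 44x + 48. By the rational root theorem (leading coefficient 1), any rational root is an integer divisor of 48: try ±1, ±2, ... in turn.
Test x = 1: value = 105 ≠ 0.
Test x = -1: value = 15 ≠ 0.
Test x = 2: value = 192 ≠ 0.
Test x = -2: value = 0 ✓, so (x + 2) is a factor.
Synthetic division by (x + 2): bring down 1; 1(-2) + 12 = 10; 10(-2) + 44 = 24; 24(-2) + 48 = 0 → quotient x^2 + 10x + 24, remainder 0.
Solve the quadratic x^2 + 10x + 24 = 0: discriminant = 10^2 - 4(1)(24) = 100 - 96 = 4.
sqrt(4) = 2, so x = (-10 ± 2)/2: x = -4 or x = -6.
Collecting all roots found:

x = -6, x = -4, x = -2, x = 0


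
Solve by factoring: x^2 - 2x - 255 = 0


We need two numbers that multiply to -255 and add to -2.
Those numbers are -17 and 15 (since (-17) * 15 = -255 and (-17) + 15 = -2).
So x^2 - 2x - 255 = (x - 17)(x + 15) = 0
Setting each factor to zero: x = 17 or x = -15

x = -15, x = 17


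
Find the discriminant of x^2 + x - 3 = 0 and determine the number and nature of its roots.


For ax^2 + bx + c = 0, discriminant D = b^2 - 4ac
Here a = 1, b = 1, c = -3
D = (1)^2 - 4(1)(-3) = 1 + 12 = 13

D = 13 > 0 but not a perfect square
The equation has 2 distinct real irrational roots.

Discriminant = 13, 2 distinct real irrational roots


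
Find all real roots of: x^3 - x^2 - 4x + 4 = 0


Let p(x) = x^3 - x^2 - 4x + 4. By the rational root theorem (leading coefficient 1), any rational root is an integer divisor of 4: try ±1, ±2, ... in turn.
Test x = 1: value = 0 ✓, so (x - 1) is a factor.
Synthetic division by (x - 1): bring down 1; 1(1) - 1 = 0; 0(1) - 4 = -4; (-4)(1) + 4 = 0 → quotient x^2 - 4, remainder 0.
Solve the quadratic x^2 - 4 = 0: discriminant = 0^2 - 4(1)(-4) = 0 + 16 = 16.
sqrt(16) = 4, so x = (0 ± 4)/2: x = 2 or x = -2.

x = -2, x = 1, x = 2


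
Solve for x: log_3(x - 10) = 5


Convert to exponential form: x - 10 = 3^5 = 243
x = 243 + 10 = 253
Check: log_3(253 - 10) = log_3(243) = log_3(243) = 5 ✓

x = 253


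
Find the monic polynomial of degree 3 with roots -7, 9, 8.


A monic polynomial with roots -7, 9, 8 is:
p(x) = (x + 7)(x - 9)(x - 8)
After multiplying by (x + 7): x + 7
After multiplying by (x - 9): x^2 - 2x - 63
After multiplying by (x - 8): x^3 - 10x^2 - 47x + 504

x^3 - 10x^2 - 47x + 504


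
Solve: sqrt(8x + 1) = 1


Square both sides: 8x + 1 = 1^2 = 1
8x = 1 - 1 = 0
x = 0
Check: sqrt(8*0 + 1) = sqrt(1) = 1 ✓

x = 0


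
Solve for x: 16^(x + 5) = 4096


Express both sides with the same base.
4096 = 16^3
Since the bases match, equate exponents: x + 5 = 3
So x = 3 - (5) = -2

x = -2


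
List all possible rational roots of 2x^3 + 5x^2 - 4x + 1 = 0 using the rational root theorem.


Rational root theorem: possible roots are ±p/q where:
  p divides the constant term (1): p ∈ {1}
  q divides the leading coefficient (2): q ∈ {1, 2}

All possible rational roots: -1, -1/2, 1/2, 1

-1, -1/2, 1/2, 1


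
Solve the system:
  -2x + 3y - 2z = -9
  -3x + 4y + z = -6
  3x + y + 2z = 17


Using Cramer's rule. Expand each determinant along the first row.
D  = (-2)*[4*2 - 1*1] - 3*[(-3)*2 - 1*3] + (-2)*[(-3)*1 - 4*3]
  = (-2)*(7) - 3*(-9) + (-2)*(-15) = 43
Dx = (-9)*[4*2 - 1*1] - 3*[(-6)*2 - 1*17] + (-2)*[(-6)*1 - 4*17]
  = (-9)*(7) - 3*(-29) + (-2)*(-74) = 172
Dy = (-2)*[(-6)*2 - 1*17] - (-9)*[(-3)*2 - 1*3] + (-2)*[(-3)*17 - (-6)*3]
  = (-2)*(-29) - (-9)*(-9) + (-2)*(-33) = 43
Dz = (-2)*[4*17 - (-6)*1] - 3*[(-3)*17 - (-6)*3] + (-9)*[(-3)*1 - 4*3]
  = (-2)*(74) - 3*(-33) + (-9)*(-15) = 86
x = Dx/D = 172/43 = 4, y = Dy/D = 43/43 = 1, z = Dz/D = 86/43 = 2
Check eq1: (-2)(4) + (3)(1) + (-2)(2) = -9 = -9 ✓
Check eq2: (-3)(4) + (4)(1) + (1)(2) = -6 = -6 ✓
Check eq3: (3)(4) + (1)(1) + (2)(2) = 17 = 17 ✓

x = 4, y = 1, z = 2


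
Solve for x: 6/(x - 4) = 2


Multiply both sides by (x - 4): 6 = 2(x - 4)
Distribute: 6 = 2x - 8
2x = 6 + 8 = 14
x = 7

x = 7


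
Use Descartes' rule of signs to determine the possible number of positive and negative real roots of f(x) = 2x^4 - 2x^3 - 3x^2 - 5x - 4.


Descartes' rule of signs:

For positive roots, count sign changes in f(x) = 2x^4 - 2x^3 - 3x^2 - 5x - 4:
Signs of coefficients: +, -, -, -, -
Number of sign changes: 1
Possible positive real roots: 1

For negative roots, examine f(-x) = 2x^4 + 2x^3 - 3x^2 + 5x - 4:
Signs of coefficients: +, +, -, +, -
Number of sign changes: 3
Possible negative real roots: 3, 1

Positive roots: 1; Negative roots: 3 or 1


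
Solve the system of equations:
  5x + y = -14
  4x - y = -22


Using Cramer's rule:
Determinant D = (5)(-1) - (4)(1) = -5 - 4 = -9
Dx = (-14)(-1) - (-22)(1) = 14 + 22 = 36
Dy = (5)(-22) - (4)(-14) = -110 + 56 = -54
x = Dx/D = 36/-9 = -4
y = Dy/D = -54/-9 = 6

x = -4, y = 6


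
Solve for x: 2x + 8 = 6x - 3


Starting with: 2x + 8 = 6x - 3
Move all x terms to left: (2 - 6)x = -3 - 8
Simplify: -4x = -11
Divide both sides by -4: x = 11/4

x = 11/4


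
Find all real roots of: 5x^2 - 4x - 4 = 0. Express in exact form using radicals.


Using the quadratic formula: x = (-b ± sqrt(b^2 - 4ac)) / (2a)
Here a = 5, b = -4, c = -4
Discriminant = b^2 - 4ac = (-4)^2 - 4(5)(-4) = 16 + 80 = 96
Since discriminant = 96 > 0, there are two real roots.
x = (4 ± 4*sqrt(6)) / 10
Simplifying: x = (2 ± 2*sqrt(6)) / 5
Numerically: x ≈ 1.3798 or x ≈ -0.5798

x = (2 + 2*sqrt(6)) / 5 or x = (2 - 2*sqrt(6)) / 5


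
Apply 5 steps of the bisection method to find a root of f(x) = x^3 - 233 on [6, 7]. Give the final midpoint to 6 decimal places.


f(x) = x^3 - 233
f(6) = -17 < 0
f(7) = 110 > 0

Step 1: midpoint = (6.000000 + 7.000000)/2 = 6.500000
  f(6.500000) = 41.625000
  f(mid) > 0, so root is in [6.000000, 6.500000]

Step 2: midpoint = (6.000000 + 6.500000)/2 = 6.250000
  f(6.250000) = 11.140625
  f(mid) > 0, so root is in [6.000000, 6.250000]

Step 3: midpoint = (6.000000 + 6.250000)/2 = 6.125000
  f(6.125000) = -3.216797
  f(mid) < 0, so root is in [6.125000, 6.250000]

Step 4: midpoint = (6.125000 + 6.250000)/2 = 6.187500
  f(6.187500) = 3.889404
  f(mid) > 0, so root is in [6.125000, 6.187500]

Step 5: midpoint = (6.125000 + 6.187500)/2 = 6.156250
  f(6.156250) = 0.318268
  f(mid) > 0, so root is in [6.125000, 6.156250]

midpoint = 6.156250


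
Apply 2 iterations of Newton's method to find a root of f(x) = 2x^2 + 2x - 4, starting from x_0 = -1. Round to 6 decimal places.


Newton's method: x_(n+1) = x_n - f(x_n)/f'(x_n)
f(x) = 2x^2 + 2x - 4
f'(x) = 4x + 2

Iteration 1:
  f(-1.000000) = -4.000000
  f'(-1.000000) = -2.000000
  x_1 = -1.000000 - (-4.000000)/(-2.000000) = -3.000000

Iteration 2:
  f(-3.000000) = 8.000000
  f'(-3.000000) = -10.000000
  x_2 = -3.000000 - (8.000000)/(-10.000000) = -2.200000

x_2 = -2.200000


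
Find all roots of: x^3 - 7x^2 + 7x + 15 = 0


Let p(x) = x^3 - 7x^2 + 7x + 15. By the rational root theorem (leading coefficient 1), any rational root is an integer divisor of 15: try ±1, ±2, ... in turn.
Test x = 1: value = 16 ≠ 0.
Test x = -1: value = 0 ✓, so (x + 1) is a factor.
Synthetic division by (x + 1): bring down 1; 1(-1) - 7 = -8; (-8)(-1) + 7 = 15; 15(-1) + 15 = 0 → quotient x^2 - 8x + 15, remainder 0.
Solve the quadratic x^2 - 8x + 15 = 0: discriminant = (-8)^2 - 4(1)(15) = 64 - 60 = 4.
sqrt(4) = 2, so x = (8 ± 2)/2: x = 5 or x = 3.
Collecting all roots found:

x = -1, x = 3, x = 5


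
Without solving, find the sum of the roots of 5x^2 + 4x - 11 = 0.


By Vieta's formulas for ax^2 + bx + c = 0:
  Sum of roots = -b/a
  Product of roots = c/a

Here a = 5, b = 4, c = -11
Sum = -(4)/5 = -4/5
Product = -11/5 = -11/5

Sum = -4/5


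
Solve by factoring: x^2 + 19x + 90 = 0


We need two numbers that multiply to 90 and add to 19.
Those numbers are 9 and 10 (since 9 * 10 = 90 and 9 + 10 = 19).
So x^2 + 19x + 90 = (x + 9)(x + 10) = 0
Setting each factor to zero: x = -9 or x = -10

x = -10, x = -9


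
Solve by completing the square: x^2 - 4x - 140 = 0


Start: x^2 - 4x - 140 = 0
Move constant: x^2 - 4x = 140
Half of -4 is -2, squared is 4
Add 4 to both sides: x^2 - 4x + 4 = 144
(x - 2)^2 = 144
x - 2 = ±12
x = 2 + 12 = 14 or x = 2 - 12 = -10

x = -10, x = 14


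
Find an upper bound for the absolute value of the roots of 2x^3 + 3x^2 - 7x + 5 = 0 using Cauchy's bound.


Cauchy's bound: all roots r satisfy |r| <= 1 + max(|a_i/a_n|) for i = 0,...,n-1
where a_n is the leading coefficient.

Coefficients: [2, 3, -7, 5]
Leading coefficient a_n = 2
Ratios |a_i/a_n|: 3/2, 7/2, 5/2
Maximum ratio: 7/2
Cauchy's bound: |r| <= 1 + 7/2 = 9/2

Upper bound = 9/2


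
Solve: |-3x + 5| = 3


An absolute value equation |expr| = 3 gives two cases:
Case 1: -3x + 5 = 3
  -3x = -2, so x = 2/3
Case 2: -3x + 5 = -3
  -3x = -8, so x = 8/3

x = 2/3, x = 8/3


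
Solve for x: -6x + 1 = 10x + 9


Starting with: -6x + 1 = 10x + 9
Move all x terms to left: (-6 - 10)x = 9 - 1
Simplify: -16x = 8
Divide both sides by -16: x = -1/2

x = -1/2


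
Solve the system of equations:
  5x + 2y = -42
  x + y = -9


Using Cramer's rule:
Determinant D = (5)(1) - (1)(2) = 5 - 2 = 3
Dx = (-42)(1) - (-9)(2) = -42 + 18 = -24
Dy = (5)(-9) - (1)(-42) = -45 + 42 = -3
x = Dx/D = -24/3 = -8
y = Dy/D = -3/3 = -1

x = -8, y = -1


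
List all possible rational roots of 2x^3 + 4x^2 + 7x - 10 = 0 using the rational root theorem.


Rational root theorem: possible roots are ±p/q where:
  p divides the constant term (-10): p ∈ {1, 2, 5, 10}
  q divides the leading coefficient (2): q ∈ {1, 2}

All possible rational roots: -10, -5, -5/2, -2, -1, -1/2, 1/2, 1, 2, 5/2, 5, 10

-10, -5, -5/2, -2, -1, -1/2, 1/2, 1, 2, 5/2, 5, 10


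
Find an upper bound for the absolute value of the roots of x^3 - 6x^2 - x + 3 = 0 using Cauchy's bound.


Cauchy's bound: all roots r satisfy |r| <= 1 + max(|a_i/a_n|) for i = 0,...,n-1
where a_n is the leading coefficient.

Coefficients: [1, -6, -1, 3]
Leading coefficient a_n = 1
Ratios |a_i/a_n|: 6, 1, 3
Maximum ratio: 6
Cauchy's bound: |r| <= 1 + 6 = 7

Upper bound = 7


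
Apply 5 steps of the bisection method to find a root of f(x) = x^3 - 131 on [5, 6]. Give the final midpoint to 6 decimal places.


f(x) = x^3 - 131
f(5) = -6 < 0
f(6) = 85 > 0

Step 1: midpoint = (5.000000 + 6.000000)/2 = 5.500000
  f(5.500000) = 35.375000
  f(mid) > 0, so root is in [5.000000, 5.500000]

Step 2: midpoint = (5.000000 + 5.500000)/2 = 5.250000
  f(5.250000) = 13.703125
  f(mid) > 0, so root is in [5.000000, 5.250000]

Step 3: midpoint = (5.000000 + 5.250000)/2 = 5.125000
  f(5.125000) = 3.611328
  f(mid) > 0, so root is in [5.000000, 5.125000]

Step 4: midpoint = (5.000000 + 5.125000)/2 = 5.062500
  f(5.062500) = -1.253662
  f(mid) < 0, so root is in [5.062500, 5.125000]

Step 5: midpoint = (5.062500 + 5.125000)/2 = 5.093750
  f(5.093750) = 1.163910
  f(mid) > 0, so root is in [5.062500, 5.093750]

midpoint = 5.093750


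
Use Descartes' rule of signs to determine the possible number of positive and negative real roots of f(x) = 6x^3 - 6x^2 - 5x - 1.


Descartes' rule of signs:

For positive roots, count sign changes in f(x) = 6x^3 - 6x^2 - 5x - 1:
Signs of coefficients: +, -, -, -
Number of sign changes: 1
Possible positive real roots: 1

For negative roots, examine f(-x) = -6x^3 - 6x^2 + 5x - 1:
Signs of coefficients: -, -, +, -
Number of sign changes: 2
Possible negative real roots: 2, 0

Positive roots: 1; Negative roots: 2 or 0


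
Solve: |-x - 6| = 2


An absolute value equation |expr| = 2 gives two cases:
Case 1: -x - 6 = 2
  -x = 8, so x = -8
Case 2: -x - 6 = -2
  -x = 4, so x = -4

x = -8, x = -4


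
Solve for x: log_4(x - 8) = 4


Convert to exponential form: x - 8 = 4^4 = 256
x = 256 + 8 = 264
Check: log_4(264 - 8) = log_4(256) = log_4(256) = 4 ✓

x = 264


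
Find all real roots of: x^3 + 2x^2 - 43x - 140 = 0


Let p(x) = x^3 + 2x^2 - 43x - 140. By the rational root theorem (leading coefficient 1), any rational root is an integer divisor of 140: try ±1, ±2, ... in turn.
Test x = 1: value = -180 ≠ 0.
Test x = -1: value = -96 ≠ 0.
Test x = 2: value = -210 ≠ 0.
Test x = -2: value = -54 ≠ 0.
Test x = 4: value = -216 ≠ 0.
Test x = -4: value = 0 ✓, so (x + 4) is a factor.
Synthetic division by (x + 4): bring down 1; 1(-4) + 2 = -2; (-2)(-4) - 43 = -35; (-35)(-4) - 140 = 0 → quotient x^2 - 2x - 35, remainder 0.
Solve the quadratic x^2 - 2x - 35 = 0: discriminant = (-2)^2 - 4(1)(-35) = 4 + 140 = 144.
sqrt(144) = 12, so x = (2 ± 12)/2: x = 7 or x = -5.

x = -5, x = -4, x = 7


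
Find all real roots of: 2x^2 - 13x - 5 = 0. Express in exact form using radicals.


Using the quadratic formula: x = (-b ± sqrt(b^2 - 4ac)) / (2a)
Here a = 2, b = -13, c = -5
Discriminant = b^2 - 4ac = (-13)^2 - 4(2)(-5) = 169 + 40 = 209
Since discriminant = 209 > 0, there are two real roots.
x = (13 ± sqrt(209)) / 4
Numerically: x ≈ 6.8642 or x ≈ -0.3642

x = (13 + sqrt(209)) / 4 or x = (13 - sqrt(209)) / 4


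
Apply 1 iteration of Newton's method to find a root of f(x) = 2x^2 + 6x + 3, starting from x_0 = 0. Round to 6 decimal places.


Newton's method: x_(n+1) = x_n - f(x_n)/f'(x_n)
f(x) = 2x^2 + 6x + 3
f'(x) = 4x + 6

Iteration 1:
  f(0.000000) = 3.000000
  f'(0.000000) = 6.000000
  x_1 = 0.000000 - (3.000000)/(6.000000) = -0.500000

x_1 = -0.500000


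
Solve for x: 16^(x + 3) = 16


Express both sides with the same base.
16 = 16^1
Since the bases match, equate exponents: x + 3 = 1
So x = 1 - (3) = -2

x = -2


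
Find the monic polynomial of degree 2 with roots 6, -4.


A monic polynomial with roots 6, -4 is:
p(x) = (x - 6)(x + 4)
After multiplying by (x - 6): x - 6
After multiplying by (x + 4): x^2 - 2x - 24

x^2 - 2x - 24


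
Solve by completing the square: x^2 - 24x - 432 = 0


Start: x^2 - 24x - 432 = 0
Move constant: x^2 - 24x = 432
Half of -24 is -12, squared is 144
Add 144 to both sides: x^2 - 24x + 144 = 576
(x - 12)^2 = 576
x - 12 = ±24
x = 12 + 24 = 36 or x = 12 - 24 = -12

x = -12, x = 36


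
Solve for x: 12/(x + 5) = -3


Multiply both sides by (x + 5): 12 = -3(x + 5)
Distribute: 12 = -3x - 15
-3x = 12 + 15 = 27
x = -9

x = -9


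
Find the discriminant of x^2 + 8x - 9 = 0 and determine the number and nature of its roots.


For ax^2 + bx + c = 0, discriminant D = b^2 - 4ac
Here a = 1, b = 8, c = -9
D = (8)^2 - 4(1)(-9) = 64 + 36 = 100

D = 100 > 0 and is a perfect square (sqrt = 10)
The equation has 2 distinct real rational roots.

Discriminant = 100, 2 distinct real rational roots


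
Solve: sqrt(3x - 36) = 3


Square both sides: 3x - 36 = 3^2 = 9
3x = 9 + 36 = 45
x = 15
Check: sqrt(3*15 - 36) = sqrt(9) = 3 ✓

x = 15


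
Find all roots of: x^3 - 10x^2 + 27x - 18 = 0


Let p(x) = x^3 - 10x^2 + 27x - 18. By the rational root theorem (leading coefficient 1), any rational root is an integer divisor of 18: try ±1, ±2, ... in turn.
Test x = 1: value = 0 ✓, so (x - 1) is a factor.
Synthetic division by (x - 1): bring down 1; 1(1) - 10 = -9; (-9)(1) + 27 = 18; 18(1) - 18 = 0 → quotient x^2 - 9x + 18, remainder 0.
Solve the quadratic x^2 - 9x + 18 = 0: discriminant = (-9)^2 - 4(1)(18) = 81 - 72 = 9.
sqrt(9) = 3, so x = (9 ± 3)/2: x = 6 or x = 3.
Collecting all roots found:

x = 1, x = 3, x = 6


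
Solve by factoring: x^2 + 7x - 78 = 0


We need two numbers that multiply to -78 and add to 7.
Those numbers are -6 and 13 (since (-6) * 13 = -78 and (-6) + 13 = 7).
So x^2 + 7x - 78 = (x - 6)(x + 13) = 0
Setting each factor to zero: x = 6 or x = -13

x = -13, x = 6


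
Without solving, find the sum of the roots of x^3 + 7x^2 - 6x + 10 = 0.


By Vieta's formulas for x^3 + bx^2 + cx + d = 0:
  r1 + r2 + r3 = -b/a = -7
  r1*r2 + r1*r3 + r2*r3 = c/a = -6
  r1*r2*r3 = -d/a = -10


Sum = -7


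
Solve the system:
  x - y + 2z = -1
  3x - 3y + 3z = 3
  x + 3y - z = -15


Using Cramer's rule. Expand each determinant along the first row.
D  = 1*[(-3)*(-1) - 3*3] - (-1)*[3*(-1) - 3*1] + 2*[3*3 - (-3)*1]
  = 1*(-6) - (-1)*(-6) + 2*(12) = 12
Dx = (-1)*[(-3)*(-1) - 3*3] - (-1)*[3*(-1) - 3*(-15)] + 2*[3*3 - (-3)*(-15)]
  = (-1)*(-6) - (-1)*(42) + 2*(-36) = -24
Dy = 1*[3*(-1) - 3*(-15)] - (-1)*[3*(-1) - 3*1] + 2*[3*(-15) - 3*1]
  = 1*(42) - (-1)*(-6) + 2*(-48) = -60
Dz = 1*[(-3)*(-15) - 3*3] - (-1)*[3*(-15) - 3*1] + (-1)*[3*3 - (-3)*1]
  = 1*(36) - (-1)*(-48) + (-1)*(12) = -24
x = Dx/D = -24/12 = -2, y = Dy/D = -60/12 = -5, z = Dz/D = -24/12 = -2
Check eq1: (1)(-2) + (-1)(-5) + (2)(-2) = -1 = -1 ✓
Check eq2: (3)(-2) + (-3)(-5) + (3)(-2) = 3 = 3 ✓
Check eq3: (1)(-2) + (3)(-5) + (-1)(-2) = -15 = -15 ✓

x = -2, y = -5, z = -2


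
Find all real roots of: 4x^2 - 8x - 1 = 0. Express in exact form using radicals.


Using the quadratic formula: x = (-b ± sqrt(b^2 - 4ac)) / (2a)
Here a = 4, b = -8, c = -1
Discriminant = b^2 - 4ac = (-8)^2 - 4(4)(-1) = 64 + 16 = 80
Since discriminant = 80 > 0, there are two real roots.
x = (8 ± 4*sqrt(5)) / 8
Simplifying: x = (2 ± sqrt(5)) / 2
Numerically: x ≈ 2.1180 or x ≈ -0.1180

x = (2 + sqrt(5)) / 2 or x = (2 - sqrt(5)) / 2
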